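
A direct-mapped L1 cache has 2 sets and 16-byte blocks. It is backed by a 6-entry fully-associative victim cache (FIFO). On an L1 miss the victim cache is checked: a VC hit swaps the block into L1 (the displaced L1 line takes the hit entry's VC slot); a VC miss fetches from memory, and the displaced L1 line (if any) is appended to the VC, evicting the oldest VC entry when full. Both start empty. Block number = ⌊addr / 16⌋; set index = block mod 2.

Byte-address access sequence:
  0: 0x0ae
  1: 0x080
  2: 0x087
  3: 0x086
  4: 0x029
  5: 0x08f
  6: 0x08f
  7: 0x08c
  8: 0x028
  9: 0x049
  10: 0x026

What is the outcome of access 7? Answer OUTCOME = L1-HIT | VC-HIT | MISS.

#0 0xae→b10/s0 MISS; vc=[]
#1 0x80→b8/s0 MISS; vc=[10]
#2 0x87→b8/s0 L1-HIT; vc=[10]
#3 0x86→b8/s0 L1-HIT; vc=[10]
#4 0x29→b2/s0 MISS; vc=[10,8]
#5 0x8f→b8/s0 VC-HIT; vc=[10,2]
#6 0x8f→b8/s0 L1-HIT; vc=[10,2]
#7 0x8c→b8/s0 L1-HIT; vc=[10,2]
#8 0x28→b2/s0 VC-HIT; vc=[10,8]
#9 0x49→b4/s0 MISS; vc=[10,8,2]
#10 0x26→b2/s0 VC-HIT; vc=[10,8,4]

OUTCOME = L1-HIT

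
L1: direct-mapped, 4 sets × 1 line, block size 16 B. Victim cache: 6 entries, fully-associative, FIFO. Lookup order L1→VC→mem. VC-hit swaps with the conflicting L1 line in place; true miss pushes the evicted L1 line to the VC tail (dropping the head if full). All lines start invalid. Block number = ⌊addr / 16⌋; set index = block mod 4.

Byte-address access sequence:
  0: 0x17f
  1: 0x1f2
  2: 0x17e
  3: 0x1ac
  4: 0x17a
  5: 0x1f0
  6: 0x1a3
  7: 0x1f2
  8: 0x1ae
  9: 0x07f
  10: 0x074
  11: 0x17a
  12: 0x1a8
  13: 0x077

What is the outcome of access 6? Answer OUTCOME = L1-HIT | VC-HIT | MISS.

OUTCOME = L1-HIT

  [0] addr=0x17f blk=23 s=3: MISS | VC []
  [1] addr=0x1f2 blk=31 s=3: MISS | VC [23]
  [2] addr=0x17e blk=23 s=3: VC-HIT | VC [31]
  [3] addr=0x1ac blk=26 s=2: MISS | VC [31]
  [4] addr=0x17a blk=23 s=3: L1-HIT | VC [31]
  [5] addr=0x1f0 blk=31 s=3: VC-HIT | VC [23]
  [6] addr=0x1a3 blk=26 s=2: L1-HIT | VC [23]
  [7] addr=0x1f2 blk=31 s=3: L1-HIT | VC [23]
  [8] addr=0x1ae blk=26 s=2: L1-HIT | VC [23]
  [9] addr=0x7f blk=7 s=3: MISS | VC [23, 31]
  [10] addr=0x74 blk=7 s=3: L1-HIT | VC [23, 31]
  [11] addr=0x17a blk=23 s=3: VC-HIT | VC [7, 31]
  [12] addr=0x1a8 blk=26 s=2: L1-HIT | VC [7, 31]
  [13] addr=0x77 blk=7 s=3: VC-HIT | VC [23, 31]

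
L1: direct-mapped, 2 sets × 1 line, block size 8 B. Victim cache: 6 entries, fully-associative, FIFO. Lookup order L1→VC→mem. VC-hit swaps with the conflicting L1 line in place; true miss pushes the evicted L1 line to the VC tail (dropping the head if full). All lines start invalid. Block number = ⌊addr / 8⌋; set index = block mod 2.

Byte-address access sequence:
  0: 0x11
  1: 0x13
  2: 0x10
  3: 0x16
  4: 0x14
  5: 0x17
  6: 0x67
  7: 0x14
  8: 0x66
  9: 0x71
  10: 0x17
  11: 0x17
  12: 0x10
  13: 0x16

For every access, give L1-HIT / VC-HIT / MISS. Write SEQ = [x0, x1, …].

  [0] addr=0x11 blk=2 s=0: MISS | VC []
  [1] addr=0x13 blk=2 s=0: L1-HIT | VC []
  [2] addr=0x10 blk=2 s=0: L1-HIT | VC []
  [3] addr=0x16 blk=2 s=0: L1-HIT | VC []
  [4] addr=0x14 blk=2 s=0: L1-HIT | VC []
  [5] addr=0x17 blk=2 s=0: L1-HIT | VC []
  [6] addr=0x67 blk=12 s=0: MISS | VC [2]
  [7] addr=0x14 blk=2 s=0: VC-HIT | VC [12]
  [8] addr=0x66 blk=12 s=0: VC-HIT | VC [2]
  [9] addr=0x71 blk=14 s=0: MISS | VC [2, 12]
  [10] addr=0x17 blk=2 s=0: VC-HIT | VC [14, 12]
  [11] addr=0x17 blk=2 s=0: L1-HIT | VC [14, 12]
  [12] addr=0x10 blk=2 s=0: L1-HIT | VC [14, 12]
  [13] addr=0x16 blk=2 s=0: L1-HIT | VC [14, 12]

SEQ = [MISS, L1-HIT, L1-HIT, L1-HIT, L1-HIT, L1-HIT, MISS, VC-HIT, VC-HIT, MISS, VC-HIT, L1-HIT, L1-HIT, L1-HIT]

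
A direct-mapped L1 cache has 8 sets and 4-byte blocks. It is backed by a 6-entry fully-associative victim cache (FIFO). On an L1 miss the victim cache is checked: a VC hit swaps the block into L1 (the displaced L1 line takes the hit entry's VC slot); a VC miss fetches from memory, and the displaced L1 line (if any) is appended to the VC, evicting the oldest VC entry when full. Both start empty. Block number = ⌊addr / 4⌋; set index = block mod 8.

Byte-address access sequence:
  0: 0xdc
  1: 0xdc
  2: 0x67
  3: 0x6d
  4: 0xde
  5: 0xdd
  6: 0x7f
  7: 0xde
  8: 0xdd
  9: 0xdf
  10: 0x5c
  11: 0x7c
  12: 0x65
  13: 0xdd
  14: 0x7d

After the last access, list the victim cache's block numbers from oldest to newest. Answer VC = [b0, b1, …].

VC = [23, 55]

0: 0xdc (blk 55, set 7) → MISS  vc=[]
1: 0xdc (blk 55, set 7) → L1-HIT  vc=[]
2: 0x67 (blk 25, set 1) → MISS  vc=[]
3: 0x6d (blk 27, set 3) → MISS  vc=[]
4: 0xde (blk 55, set 7) → L1-HIT  vc=[]
5: 0xdd (blk 55, set 7) → L1-HIT  vc=[]
6: 0x7f (blk 31, set 7) → MISS  vc=[55]
7: 0xde (blk 55, set 7) → VC-HIT  vc=[31]
8: 0xdd (blk 55, set 7) → L1-HIT  vc=[31]
9: 0xdf (blk 55, set 7) → L1-HIT  vc=[31]
10: 0x5c (blk 23, set 7) → MISS  vc=[31, 55]
11: 0x7c (blk 31, set 7) → VC-HIT  vc=[23, 55]
12: 0x65 (blk 25, set 1) → L1-HIT  vc=[23, 55]
13: 0xdd (blk 55, set 7) → VC-HIT  vc=[23, 31]
14: 0x7d (blk 31, set 7) → VC-HIT  vc=[23, 55]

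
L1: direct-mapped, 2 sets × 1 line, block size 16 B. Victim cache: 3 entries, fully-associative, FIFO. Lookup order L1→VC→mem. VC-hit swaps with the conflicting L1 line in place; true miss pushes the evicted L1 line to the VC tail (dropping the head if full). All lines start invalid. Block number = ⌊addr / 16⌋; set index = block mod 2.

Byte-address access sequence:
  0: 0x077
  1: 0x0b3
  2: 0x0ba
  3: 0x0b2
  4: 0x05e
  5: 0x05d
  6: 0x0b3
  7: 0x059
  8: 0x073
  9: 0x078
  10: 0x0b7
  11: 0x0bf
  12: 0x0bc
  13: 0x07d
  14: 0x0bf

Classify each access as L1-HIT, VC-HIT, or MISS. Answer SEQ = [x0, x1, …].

SEQ = [MISS, MISS, L1-HIT, L1-HIT, MISS, L1-HIT, VC-HIT, VC-HIT, VC-HIT, L1-HIT, VC-HIT, L1-HIT, L1-HIT, VC-HIT, VC-HIT]

#0 0x77→b7/s1 MISS; vc=[]
#1 0xb3→b11/s1 MISS; vc=[7]
#2 0xba→b11/s1 L1-HIT; vc=[7]
#3 0xb2→b11/s1 L1-HIT; vc=[7]
#4 0x5e→b5/s1 MISS; vc=[7,11]
#5 0x5d→b5/s1 L1-HIT; vc=[7,11]
#6 0xb3→b11/s1 VC-HIT; vc=[7,5]
#7 0x59→b5/s1 VC-HIT; vc=[7,11]
#8 0x73→b7/s1 VC-HIT; vc=[5,11]
#9 0x78→b7/s1 L1-HIT; vc=[5,11]
#10 0xb7→b11/s1 VC-HIT; vc=[5,7]
#11 0xbf→b11/s1 L1-HIT; vc=[5,7]
#12 0xbc→b11/s1 L1-HIT; vc=[5,7]
#13 0x7d→b7/s1 VC-HIT; vc=[5,11]
#14 0xbf→b11/s1 VC-HIT; vc=[5,7]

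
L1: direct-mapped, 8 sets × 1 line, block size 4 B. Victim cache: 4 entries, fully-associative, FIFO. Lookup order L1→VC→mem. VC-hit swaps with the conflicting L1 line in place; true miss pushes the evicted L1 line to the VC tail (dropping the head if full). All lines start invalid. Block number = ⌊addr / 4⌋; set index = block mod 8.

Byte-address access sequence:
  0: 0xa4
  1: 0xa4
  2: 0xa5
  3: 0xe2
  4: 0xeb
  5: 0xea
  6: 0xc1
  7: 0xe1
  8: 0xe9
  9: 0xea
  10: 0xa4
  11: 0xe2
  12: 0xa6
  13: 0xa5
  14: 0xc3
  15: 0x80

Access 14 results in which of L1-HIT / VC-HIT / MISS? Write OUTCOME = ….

  [0] addr=0xa4 blk=41 s=1: MISS | VC []
  [1] addr=0xa4 blk=41 s=1: L1-HIT | VC []
  [2] addr=0xa5 blk=41 s=1: L1-HIT | VC []
  [3] addr=0xe2 blk=56 s=0: MISS | VC []
  [4] addr=0xeb blk=58 s=2: MISS | VC []
  [5] addr=0xea blk=58 s=2: L1-HIT | VC []
  [6] addr=0xc1 blk=48 s=0: MISS | VC [56]
  [7] addr=0xe1 blk=56 s=0: VC-HIT | VC [48]
  [8] addr=0xe9 blk=58 s=2: L1-HIT | VC [48]
  [9] addr=0xea blk=58 s=2: L1-HIT | VC [48]
  [10] addr=0xa4 blk=41 s=1: L1-HIT | VC [48]
  [11] addr=0xe2 blk=56 s=0: L1-HIT | VC [48]
  [12] addr=0xa6 blk=41 s=1: L1-HIT | VC [48]
  [13] addr=0xa5 blk=41 s=1: L1-HIT | VC [48]
  [14] addr=0xc3 blk=48 s=0: VC-HIT | VC [56]
  [15] addr=0x80 blk=32 s=0: MISS | VC [56, 48]

OUTCOME = VC-HIT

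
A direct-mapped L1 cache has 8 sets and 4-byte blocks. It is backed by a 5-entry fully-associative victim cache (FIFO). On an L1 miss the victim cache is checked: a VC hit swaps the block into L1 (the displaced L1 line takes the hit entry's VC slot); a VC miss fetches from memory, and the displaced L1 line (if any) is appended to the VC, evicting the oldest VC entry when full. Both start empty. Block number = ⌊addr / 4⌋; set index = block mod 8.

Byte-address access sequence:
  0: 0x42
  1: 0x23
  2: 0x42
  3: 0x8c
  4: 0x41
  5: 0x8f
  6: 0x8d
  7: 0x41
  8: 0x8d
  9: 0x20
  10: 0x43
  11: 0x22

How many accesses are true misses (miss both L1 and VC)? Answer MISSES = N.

MISSES = 3

  [0] addr=0x42 blk=16 s=0: MISS | VC []
  [1] addr=0x23 blk=8 s=0: MISS | VC [16]
  [2] addr=0x42 blk=16 s=0: VC-HIT | VC [8]
  [3] addr=0x8c blk=35 s=3: MISS | VC [8]
  [4] addr=0x41 blk=16 s=0: L1-HIT | VC [8]
  [5] addr=0x8f blk=35 s=3: L1-HIT | VC [8]
  [6] addr=0x8d blk=35 s=3: L1-HIT | VC [8]
  [7] addr=0x41 blk=16 s=0: L1-HIT | VC [8]
  [8] addr=0x8d blk=35 s=3: L1-HIT | VC [8]
  [9] addr=0x20 blk=8 s=0: VC-HIT | VC [16]
  [10] addr=0x43 blk=16 s=0: VC-HIT | VC [8]
  [11] addr=0x22 blk=8 s=0: VC-HIT | VC [16]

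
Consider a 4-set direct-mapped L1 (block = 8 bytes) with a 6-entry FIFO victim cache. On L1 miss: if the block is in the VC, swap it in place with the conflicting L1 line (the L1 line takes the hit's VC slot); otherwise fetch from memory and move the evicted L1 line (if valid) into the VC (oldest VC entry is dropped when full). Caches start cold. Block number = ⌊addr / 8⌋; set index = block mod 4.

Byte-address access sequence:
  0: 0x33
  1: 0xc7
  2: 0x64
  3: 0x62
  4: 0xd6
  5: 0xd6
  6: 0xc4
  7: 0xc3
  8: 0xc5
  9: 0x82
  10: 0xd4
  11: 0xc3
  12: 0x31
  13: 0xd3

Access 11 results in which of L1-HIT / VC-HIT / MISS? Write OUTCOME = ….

#0 0x33→b6/s2 MISS; vc=[]
#1 0xc7→b24/s0 MISS; vc=[]
#2 0x64→b12/s0 MISS; vc=[24]
#3 0x62→b12/s0 L1-HIT; vc=[24]
#4 0xd6→b26/s2 MISS; vc=[24,6]
#5 0xd6→b26/s2 L1-HIT; vc=[24,6]
#6 0xc4→b24/s0 VC-HIT; vc=[12,6]
#7 0xc3→b24/s0 L1-HIT; vc=[12,6]
#8 0xc5→b24/s0 L1-HIT; vc=[12,6]
#9 0x82→b16/s0 MISS; vc=[12,6,24]
#10 0xd4→b26/s2 L1-HIT; vc=[12,6,24]
#11 0xc3→b24/s0 VC-HIT; vc=[12,6,16]
#12 0x31→b6/s2 VC-HIT; vc=[12,26,16]
#13 0xd3→b26/s2 VC-HIT; vc=[12,6,16]

OUTCOME = VC-HIT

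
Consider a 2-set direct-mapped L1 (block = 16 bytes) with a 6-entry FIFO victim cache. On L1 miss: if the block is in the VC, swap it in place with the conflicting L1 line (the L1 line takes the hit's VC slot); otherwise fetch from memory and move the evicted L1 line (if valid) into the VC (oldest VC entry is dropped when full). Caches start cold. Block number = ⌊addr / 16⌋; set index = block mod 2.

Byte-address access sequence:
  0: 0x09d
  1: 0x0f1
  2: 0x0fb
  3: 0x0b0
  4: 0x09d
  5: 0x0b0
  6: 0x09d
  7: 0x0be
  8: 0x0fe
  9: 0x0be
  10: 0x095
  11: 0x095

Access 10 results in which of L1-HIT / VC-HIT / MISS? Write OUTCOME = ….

OUTCOME = VC-HIT

0: 0x9d (blk 9, set 1) → MISS  vc=[]
1: 0xf1 (blk 15, set 1) → MISS  vc=[9]
2: 0xfb (blk 15, set 1) → L1-HIT  vc=[9]
3: 0xb0 (blk 11, set 1) → MISS  vc=[9, 15]
4: 0x9d (blk 9, set 1) → VC-HIT  vc=[11, 15]
5: 0xb0 (blk 11, set 1) → VC-HIT  vc=[9, 15]
6: 0x9d (blk 9, set 1) → VC-HIT  vc=[11, 15]
7: 0xbe (blk 11, set 1) → VC-HIT  vc=[9, 15]
8: 0xfe (blk 15, set 1) → VC-HIT  vc=[9, 11]
9: 0xbe (blk 11, set 1) → VC-HIT  vc=[9, 15]
10: 0x95 (blk 9, set 1) → VC-HIT  vc=[11, 15]
11: 0x95 (blk 9, set 1) → L1-HIT  vc=[11, 15]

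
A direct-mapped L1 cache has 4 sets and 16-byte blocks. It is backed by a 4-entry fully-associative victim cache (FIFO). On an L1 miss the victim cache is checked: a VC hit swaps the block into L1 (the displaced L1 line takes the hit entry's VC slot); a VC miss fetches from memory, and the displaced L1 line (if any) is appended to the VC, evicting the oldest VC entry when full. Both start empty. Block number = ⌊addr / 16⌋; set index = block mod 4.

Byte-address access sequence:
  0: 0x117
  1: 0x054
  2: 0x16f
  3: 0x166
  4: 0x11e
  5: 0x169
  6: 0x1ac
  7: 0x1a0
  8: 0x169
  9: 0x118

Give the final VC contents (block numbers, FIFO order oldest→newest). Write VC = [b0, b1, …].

  [0] addr=0x117 blk=17 s=1: MISS | VC []
  [1] addr=0x54 blk=5 s=1: MISS | VC [17]
  [2] addr=0x16f blk=22 s=2: MISS | VC [17]
  [3] addr=0x166 blk=22 s=2: L1-HIT | VC [17]
  [4] addr=0x11e blk=17 s=1: VC-HIT | VC [5]
  [5] addr=0x169 blk=22 s=2: L1-HIT | VC [5]
  [6] addr=0x1ac blk=26 s=2: MISS | VC [5, 22]
  [7] addr=0x1a0 blk=26 s=2: L1-HIT | VC [5, 22]
  [8] addr=0x169 blk=22 s=2: VC-HIT | VC [5, 26]
  [9] addr=0x118 blk=17 s=1: L1-HIT | VC [5, 26]

VC = [5, 26]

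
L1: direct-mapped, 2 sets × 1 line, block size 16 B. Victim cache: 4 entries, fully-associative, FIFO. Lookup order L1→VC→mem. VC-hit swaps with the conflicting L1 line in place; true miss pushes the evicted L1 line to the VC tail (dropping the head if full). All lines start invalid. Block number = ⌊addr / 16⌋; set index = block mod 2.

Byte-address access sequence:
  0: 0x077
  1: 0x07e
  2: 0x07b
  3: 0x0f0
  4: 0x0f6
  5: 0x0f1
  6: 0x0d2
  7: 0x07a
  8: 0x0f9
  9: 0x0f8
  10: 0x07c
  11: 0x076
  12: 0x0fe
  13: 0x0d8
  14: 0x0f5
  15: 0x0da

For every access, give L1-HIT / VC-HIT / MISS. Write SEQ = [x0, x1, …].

0: 0x77 (blk 7, set 1) → MISS  vc=[]
1: 0x7e (blk 7, set 1) → L1-HIT  vc=[]
2: 0x7b (blk 7, set 1) → L1-HIT  vc=[]
3: 0xf0 (blk 15, set 1) → MISS  vc=[7]
4: 0xf6 (blk 15, set 1) → L1-HIT  vc=[7]
5: 0xf1 (blk 15, set 1) → L1-HIT  vc=[7]
6: 0xd2 (blk 13, set 1) → MISS  vc=[7, 15]
7: 0x7a (blk 7, set 1) → VC-HIT  vc=[13, 15]
8: 0xf9 (blk 15, set 1) → VC-HIT  vc=[13, 7]
9: 0xf8 (blk 15, set 1) → L1-HIT  vc=[13, 7]
10: 0x7c (blk 7, set 1) → VC-HIT  vc=[13, 15]
11: 0x76 (blk 7, set 1) → L1-HIT  vc=[13, 15]
12: 0xfe (blk 15, set 1) → VC-HIT  vc=[13, 7]
13: 0xd8 (blk 13, set 1) → VC-HIT  vc=[15, 7]
14: 0xf5 (blk 15, set 1) → VC-HIT  vc=[13, 7]
15: 0xda (blk 13, set 1) → VC-HIT  vc=[15, 7]

SEQ = [MISS, L1-HIT, L1-HIT, MISS, L1-HIT, L1-HIT, MISS, VC-HIT, VC-HIT, L1-HIT, VC-HIT, L1-HIT, VC-HIT, VC-HIT, VC-HIT, VC-HIT]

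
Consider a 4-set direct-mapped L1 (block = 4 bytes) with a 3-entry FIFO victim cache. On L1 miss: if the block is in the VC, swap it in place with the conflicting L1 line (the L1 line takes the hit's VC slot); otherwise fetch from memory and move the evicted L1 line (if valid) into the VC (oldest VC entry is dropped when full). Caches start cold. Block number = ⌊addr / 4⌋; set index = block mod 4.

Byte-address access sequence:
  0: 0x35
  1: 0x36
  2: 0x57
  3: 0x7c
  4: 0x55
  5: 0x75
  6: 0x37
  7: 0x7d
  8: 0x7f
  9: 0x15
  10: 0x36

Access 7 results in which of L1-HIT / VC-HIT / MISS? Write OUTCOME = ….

#0 0x35→b13/s1 MISS; vc=[]
#1 0x36→b13/s1 L1-HIT; vc=[]
#2 0x57→b21/s1 MISS; vc=[13]
#3 0x7c→b31/s3 MISS; vc=[13]
#4 0x55→b21/s1 L1-HIT; vc=[13]
#5 0x75→b29/s1 MISS; vc=[13,21]
#6 0x37→b13/s1 VC-HIT; vc=[29,21]
#7 0x7d→b31/s3 L1-HIT; vc=[29,21]
#8 0x7f→b31/s3 L1-HIT; vc=[29,21]
#9 0x15→b5/s1 MISS; vc=[29,21,13]
#10 0x36→b13/s1 VC-HIT; vc=[29,21,5]

OUTCOME = L1-HIT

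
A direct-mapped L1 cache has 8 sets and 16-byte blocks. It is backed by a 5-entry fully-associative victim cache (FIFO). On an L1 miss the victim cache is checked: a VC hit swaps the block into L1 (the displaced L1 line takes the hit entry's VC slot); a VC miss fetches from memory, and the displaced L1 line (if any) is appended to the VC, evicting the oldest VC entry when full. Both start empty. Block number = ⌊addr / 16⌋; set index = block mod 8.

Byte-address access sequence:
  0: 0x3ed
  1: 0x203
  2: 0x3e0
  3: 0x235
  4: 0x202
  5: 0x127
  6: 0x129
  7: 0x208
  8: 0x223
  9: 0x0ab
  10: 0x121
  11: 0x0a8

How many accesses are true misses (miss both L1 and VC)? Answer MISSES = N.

  [0] addr=0x3ed blk=62 s=6: MISS | VC []
  [1] addr=0x203 blk=32 s=0: MISS | VC []
  [2] addr=0x3e0 blk=62 s=6: L1-HIT | VC []
  [3] addr=0x235 blk=35 s=3: MISS | VC []
  [4] addr=0x202 blk=32 s=0: L1-HIT | VC []
  [5] addr=0x127 blk=18 s=2: MISS | VC []
  [6] addr=0x129 blk=18 s=2: L1-HIT | VC []
  [7] addr=0x208 blk=32 s=0: L1-HIT | VC []
  [8] addr=0x223 blk=34 s=2: MISS | VC [18]
  [9] addr=0xab blk=10 s=2: MISS | VC [18, 34]
  [10] addr=0x121 blk=18 s=2: VC-HIT | VC [10, 34]
  [11] addr=0xa8 blk=10 s=2: VC-HIT | VC [18, 34]

MISSES = 6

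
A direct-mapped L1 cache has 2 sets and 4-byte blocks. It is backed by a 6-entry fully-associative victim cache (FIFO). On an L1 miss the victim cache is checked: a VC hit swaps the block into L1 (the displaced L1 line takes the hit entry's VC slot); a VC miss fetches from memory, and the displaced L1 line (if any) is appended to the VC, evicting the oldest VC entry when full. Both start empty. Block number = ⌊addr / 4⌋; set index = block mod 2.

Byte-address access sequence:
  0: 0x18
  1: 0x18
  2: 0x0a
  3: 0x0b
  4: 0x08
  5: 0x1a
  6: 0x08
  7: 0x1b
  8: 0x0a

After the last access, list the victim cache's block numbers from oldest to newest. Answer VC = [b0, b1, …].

  [0] addr=0x18 blk=6 s=0: MISS | VC []
  [1] addr=0x18 blk=6 s=0: L1-HIT | VC []
  [2] addr=0xa blk=2 s=0: MISS | VC [6]
  [3] addr=0xb blk=2 s=0: L1-HIT | VC [6]
  [4] addr=0x8 blk=2 s=0: L1-HIT | VC [6]
  [5] addr=0x1a blk=6 s=0: VC-HIT | VC [2]
  [6] addr=0x8 blk=2 s=0: VC-HIT | VC [6]
  [7] addr=0x1b blk=6 s=0: VC-HIT | VC [2]
  [8] addr=0xa blk=2 s=0: VC-HIT | VC [6]

VC = [6]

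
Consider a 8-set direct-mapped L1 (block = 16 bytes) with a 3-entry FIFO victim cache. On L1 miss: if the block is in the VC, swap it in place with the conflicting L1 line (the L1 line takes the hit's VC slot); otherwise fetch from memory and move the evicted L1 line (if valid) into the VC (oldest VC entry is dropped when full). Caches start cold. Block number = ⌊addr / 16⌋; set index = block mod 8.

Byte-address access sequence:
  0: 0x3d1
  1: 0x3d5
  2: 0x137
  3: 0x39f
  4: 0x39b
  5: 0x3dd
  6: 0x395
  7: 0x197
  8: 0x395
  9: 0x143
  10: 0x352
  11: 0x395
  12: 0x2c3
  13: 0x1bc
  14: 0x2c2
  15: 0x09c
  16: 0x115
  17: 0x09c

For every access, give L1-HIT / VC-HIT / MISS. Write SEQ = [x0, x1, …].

SEQ = [MISS, L1-HIT, MISS, MISS, L1-HIT, L1-HIT, L1-HIT, MISS, VC-HIT, MISS, MISS, L1-HIT, MISS, MISS, L1-HIT, MISS, MISS, VC-HIT]

#0 0x3d1→b61/s5 MISS; vc=[]
#1 0x3d5→b61/s5 L1-HIT; vc=[]
#2 0x137→b19/s3 MISS; vc=[]
#3 0x39f→b57/s1 MISS; vc=[]
#4 0x39b→b57/s1 L1-HIT; vc=[]
#5 0x3dd→b61/s5 L1-HIT; vc=[]
#6 0x395→b57/s1 L1-HIT; vc=[]
#7 0x197→b25/s1 MISS; vc=[57]
#8 0x395→b57/s1 VC-HIT; vc=[25]
#9 0x143→b20/s4 MISS; vc=[25]
#10 0x352→b53/s5 MISS; vc=[25,61]
#11 0x395→b57/s1 L1-HIT; vc=[25,61]
#12 0x2c3→b44/s4 MISS; vc=[25,61,20]
#13 0x1bc→b27/s3 MISS; vc=[61,20,19]
#14 0x2c2→b44/s4 L1-HIT; vc=[61,20,19]
#15 0x9c→b9/s1 MISS; vc=[20,19,57]
#16 0x115→b17/s1 MISS; vc=[19,57,9]
#17 0x9c→b9/s1 VC-HIT; vc=[19,57,17]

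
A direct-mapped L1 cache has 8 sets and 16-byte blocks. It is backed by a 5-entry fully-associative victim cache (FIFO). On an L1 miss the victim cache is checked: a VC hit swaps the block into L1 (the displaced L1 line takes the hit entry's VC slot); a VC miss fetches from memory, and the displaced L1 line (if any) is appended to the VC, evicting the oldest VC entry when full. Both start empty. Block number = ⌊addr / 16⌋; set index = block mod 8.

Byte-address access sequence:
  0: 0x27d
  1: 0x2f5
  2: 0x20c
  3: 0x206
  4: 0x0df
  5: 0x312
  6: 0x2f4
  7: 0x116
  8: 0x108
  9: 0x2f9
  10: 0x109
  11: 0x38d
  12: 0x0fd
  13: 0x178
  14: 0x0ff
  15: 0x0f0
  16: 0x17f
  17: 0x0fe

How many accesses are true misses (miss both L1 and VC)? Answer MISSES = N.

0: 0x27d (blk 39, set 7) → MISS  vc=[]
1: 0x2f5 (blk 47, set 7) → MISS  vc=[39]
2: 0x20c (blk 32, set 0) → MISS  vc=[39]
3: 0x206 (blk 32, set 0) → L1-HIT  vc=[39]
4: 0xdf (blk 13, set 5) → MISS  vc=[39]
5: 0x312 (blk 49, set 1) → MISS  vc=[39]
6: 0x2f4 (blk 47, set 7) → L1-HIT  vc=[39]
7: 0x116 (blk 17, set 1) → MISS  vc=[39, 49]
8: 0x108 (blk 16, set 0) → MISS  vc=[39, 49, 32]
9: 0x2f9 (blk 47, set 7) → L1-HIT  vc=[39, 49, 32]
10: 0x109 (blk 16, set 0) → L1-HIT  vc=[39, 49, 32]
11: 0x38d (blk 56, set 0) → MISS  vc=[39, 49, 32, 16]
12: 0xfd (blk 15, set 7) → MISS  vc=[39, 49, 32, 16, 47]
13: 0x178 (blk 23, set 7) → MISS  vc=[49, 32, 16, 47, 15]
14: 0xff (blk 15, set 7) → VC-HIT  vc=[49, 32, 16, 47, 23]
15: 0xf0 (blk 15, set 7) → L1-HIT  vc=[49, 32, 16, 47, 23]
16: 0x17f (blk 23, set 7) → VC-HIT  vc=[49, 32, 16, 47, 15]
17: 0xfe (blk 15, set 7) → VC-HIT  vc=[49, 32, 16, 47, 23]

MISSES = 10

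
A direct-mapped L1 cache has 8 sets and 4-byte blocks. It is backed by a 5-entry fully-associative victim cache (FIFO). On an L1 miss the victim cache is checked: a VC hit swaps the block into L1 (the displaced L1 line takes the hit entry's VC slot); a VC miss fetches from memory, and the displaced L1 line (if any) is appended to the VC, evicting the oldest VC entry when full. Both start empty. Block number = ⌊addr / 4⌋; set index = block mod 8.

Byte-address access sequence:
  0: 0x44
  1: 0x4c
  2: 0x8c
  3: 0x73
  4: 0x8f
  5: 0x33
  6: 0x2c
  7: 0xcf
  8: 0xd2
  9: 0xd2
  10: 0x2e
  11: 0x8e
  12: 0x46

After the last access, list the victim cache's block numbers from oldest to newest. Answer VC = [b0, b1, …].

VC = [19, 28, 11, 51, 12]

  [0] addr=0x44 blk=17 s=1: MISS | VC []
  [1] addr=0x4c blk=19 s=3: MISS | VC []
  [2] addr=0x8c blk=35 s=3: MISS | VC [19]
  [3] addr=0x73 blk=28 s=4: MISS | VC [19]
  [4] addr=0x8f blk=35 s=3: L1-HIT | VC [19]
  [5] addr=0x33 blk=12 s=4: MISS | VC [19, 28]
  [6] addr=0x2c blk=11 s=3: MISS | VC [19, 28, 35]
  [7] addr=0xcf blk=51 s=3: MISS | VC [19, 28, 35, 11]
  [8] addr=0xd2 blk=52 s=4: MISS | VC [19, 28, 35, 11, 12]
  [9] addr=0xd2 blk=52 s=4: L1-HIT | VC [19, 28, 35, 11, 12]
  [10] addr=0x2e blk=11 s=3: VC-HIT | VC [19, 28, 35, 51, 12]
  [11] addr=0x8e blk=35 s=3: VC-HIT | VC [19, 28, 11, 51, 12]
  [12] addr=0x46 blk=17 s=1: L1-HIT | VC [19, 28, 11, 51, 12]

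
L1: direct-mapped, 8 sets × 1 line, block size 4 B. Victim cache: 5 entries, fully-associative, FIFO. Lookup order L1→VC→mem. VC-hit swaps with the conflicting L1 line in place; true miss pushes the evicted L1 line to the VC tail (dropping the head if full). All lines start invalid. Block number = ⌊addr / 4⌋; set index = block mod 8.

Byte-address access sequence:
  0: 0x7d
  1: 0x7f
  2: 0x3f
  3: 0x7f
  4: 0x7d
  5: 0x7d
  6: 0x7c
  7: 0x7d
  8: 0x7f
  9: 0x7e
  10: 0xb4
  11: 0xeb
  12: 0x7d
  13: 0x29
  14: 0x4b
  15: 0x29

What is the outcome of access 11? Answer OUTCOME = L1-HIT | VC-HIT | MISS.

OUTCOME = MISS

0: 0x7d (blk 31, set 7) → MISS  vc=[]
1: 0x7f (blk 31, set 7) → L1-HIT  vc=[]
2: 0x3f (blk 15, set 7) → MISS  vc=[31]
3: 0x7f (blk 31, set 7) → VC-HIT  vc=[15]
4: 0x7d (blk 31, set 7) → L1-HIT  vc=[15]
5: 0x7d (blk 31, set 7) → L1-HIT  vc=[15]
6: 0x7c (blk 31, set 7) → L1-HIT  vc=[15]
7: 0x7d (blk 31, set 7) → L1-HIT  vc=[15]
8: 0x7f (blk 31, set 7) → L1-HIT  vc=[15]
9: 0x7e (blk 31, set 7) → L1-HIT  vc=[15]
10: 0xb4 (blk 45, set 5) → MISS  vc=[15]
11: 0xeb (blk 58, set 2) → MISS  vc=[15]
12: 0x7d (blk 31, set 7) → L1-HIT  vc=[15]
13: 0x29 (blk 10, set 2) → MISS  vc=[15, 58]
14: 0x4b (blk 18, set 2) → MISS  vc=[15, 58, 10]
15: 0x29 (blk 10, set 2) → VC-HIT  vc=[15, 58, 18]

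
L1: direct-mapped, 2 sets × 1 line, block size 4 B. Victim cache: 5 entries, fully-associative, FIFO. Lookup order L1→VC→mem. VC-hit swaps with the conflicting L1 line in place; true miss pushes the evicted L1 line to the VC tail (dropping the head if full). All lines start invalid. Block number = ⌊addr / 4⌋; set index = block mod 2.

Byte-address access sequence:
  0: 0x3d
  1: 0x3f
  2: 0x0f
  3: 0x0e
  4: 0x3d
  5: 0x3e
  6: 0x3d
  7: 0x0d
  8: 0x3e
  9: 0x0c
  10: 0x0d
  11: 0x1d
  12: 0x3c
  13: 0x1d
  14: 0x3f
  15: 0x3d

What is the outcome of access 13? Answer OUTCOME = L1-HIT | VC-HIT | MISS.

OUTCOME = VC-HIT

0: 0x3d (blk 15, set 1) → MISS  vc=[]
1: 0x3f (blk 15, set 1) → L1-HIT  vc=[]
2: 0xf (blk 3, set 1) → MISS  vc=[15]
3: 0xe (blk 3, set 1) → L1-HIT  vc=[15]
4: 0x3d (blk 15, set 1) → VC-HIT  vc=[3]
5: 0x3e (blk 15, set 1) → L1-HIT  vc=[3]
6: 0x3d (blk 15, set 1) → L1-HIT  vc=[3]
7: 0xd (blk 3, set 1) → VC-HIT  vc=[15]
8: 0x3e (blk 15, set 1) → VC-HIT  vc=[3]
9: 0xc (blk 3, set 1) → VC-HIT  vc=[15]
10: 0xd (blk 3, set 1) → L1-HIT  vc=[15]
11: 0x1d (blk 7, set 1) → MISS  vc=[15, 3]
12: 0x3c (blk 15, set 1) → VC-HIT  vc=[7, 3]
13: 0x1d (blk 7, set 1) → VC-HIT  vc=[15, 3]
14: 0x3f (blk 15, set 1) → VC-HIT  vc=[7, 3]
15: 0x3d (blk 15, set 1) → L1-HIT  vc=[7, 3]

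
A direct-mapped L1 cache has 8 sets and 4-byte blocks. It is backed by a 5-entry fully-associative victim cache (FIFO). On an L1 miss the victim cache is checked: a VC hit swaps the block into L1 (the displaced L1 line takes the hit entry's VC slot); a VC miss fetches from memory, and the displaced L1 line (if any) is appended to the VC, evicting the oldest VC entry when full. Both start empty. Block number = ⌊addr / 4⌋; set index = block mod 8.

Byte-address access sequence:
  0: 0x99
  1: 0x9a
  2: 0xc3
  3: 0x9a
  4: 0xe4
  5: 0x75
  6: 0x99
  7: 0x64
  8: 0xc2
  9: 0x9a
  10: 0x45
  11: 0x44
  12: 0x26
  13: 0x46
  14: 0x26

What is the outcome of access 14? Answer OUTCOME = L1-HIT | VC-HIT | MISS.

OUTCOME = VC-HIT

0: 0x99 (blk 38, set 6) → MISS  vc=[]
1: 0x9a (blk 38, set 6) → L1-HIT  vc=[]
2: 0xc3 (blk 48, set 0) → MISS  vc=[]
3: 0x9a (blk 38, set 6) → L1-HIT  vc=[]
4: 0xe4 (blk 57, set 1) → MISS  vc=[]
5: 0x75 (blk 29, set 5) → MISS  vc=[]
6: 0x99 (blk 38, set 6) → L1-HIT  vc=[]
7: 0x64 (blk 25, set 1) → MISS  vc=[57]
8: 0xc2 (blk 48, set 0) → L1-HIT  vc=[57]
9: 0x9a (blk 38, set 6) → L1-HIT  vc=[57]
10: 0x45 (blk 17, set 1) → MISS  vc=[57, 25]
11: 0x44 (blk 17, set 1) → L1-HIT  vc=[57, 25]
12: 0x26 (blk 9, set 1) → MISS  vc=[57, 25, 17]
13: 0x46 (blk 17, set 1) → VC-HIT  vc=[57, 25, 9]
14: 0x26 (blk 9, set 1) → VC-HIT  vc=[57, 25, 17]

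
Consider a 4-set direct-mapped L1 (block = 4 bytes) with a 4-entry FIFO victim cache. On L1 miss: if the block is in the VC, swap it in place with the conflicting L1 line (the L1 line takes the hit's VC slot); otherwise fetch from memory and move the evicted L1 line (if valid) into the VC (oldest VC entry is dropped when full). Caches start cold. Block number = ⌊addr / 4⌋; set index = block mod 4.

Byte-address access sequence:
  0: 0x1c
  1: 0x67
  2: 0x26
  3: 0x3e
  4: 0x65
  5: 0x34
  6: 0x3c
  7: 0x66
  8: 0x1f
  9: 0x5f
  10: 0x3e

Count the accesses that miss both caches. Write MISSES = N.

MISSES = 6

#0 0x1c→b7/s3 MISS; vc=[]
#1 0x67→b25/s1 MISS; vc=[]
#2 0x26→b9/s1 MISS; vc=[25]
#3 0x3e→b15/s3 MISS; vc=[25,7]
#4 0x65→b25/s1 VC-HIT; vc=[9,7]
#5 0x34→b13/s1 MISS; vc=[9,7,25]
#6 0x3c→b15/s3 L1-HIT; vc=[9,7,25]
#7 0x66→b25/s1 VC-HIT; vc=[9,7,13]
#8 0x1f→b7/s3 VC-HIT; vc=[9,15,13]
#9 0x5f→b23/s3 MISS; vc=[9,15,13,7]
#10 0x3e→b15/s3 VC-HIT; vc=[9,23,13,7]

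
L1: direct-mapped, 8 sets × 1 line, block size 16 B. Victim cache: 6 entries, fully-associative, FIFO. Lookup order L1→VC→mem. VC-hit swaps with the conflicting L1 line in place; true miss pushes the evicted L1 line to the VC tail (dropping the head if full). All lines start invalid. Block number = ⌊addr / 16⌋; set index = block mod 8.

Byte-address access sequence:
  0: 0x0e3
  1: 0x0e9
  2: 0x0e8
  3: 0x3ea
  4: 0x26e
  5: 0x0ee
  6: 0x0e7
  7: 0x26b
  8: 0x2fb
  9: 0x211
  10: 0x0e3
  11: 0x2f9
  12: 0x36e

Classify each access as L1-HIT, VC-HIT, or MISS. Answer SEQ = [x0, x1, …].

0: 0xe3 (blk 14, set 6) → MISS  vc=[]
1: 0xe9 (blk 14, set 6) → L1-HIT  vc=[]
2: 0xe8 (blk 14, set 6) → L1-HIT  vc=[]
3: 0x3ea (blk 62, set 6) → MISS  vc=[14]
4: 0x26e (blk 38, set 6) → MISS  vc=[14, 62]
5: 0xee (blk 14, set 6) → VC-HIT  vc=[38, 62]
6: 0xe7 (blk 14, set 6) → L1-HIT  vc=[38, 62]
7: 0x26b (blk 38, set 6) → VC-HIT  vc=[14, 62]
8: 0x2fb (blk 47, set 7) → MISS  vc=[14, 62]
9: 0x211 (blk 33, set 1) → MISS  vc=[14, 62]
10: 0xe3 (blk 14, set 6) → VC-HIT  vc=[38, 62]
11: 0x2f9 (blk 47, set 7) → L1-HIT  vc=[38, 62]
12: 0x36e (blk 54, set 6) → MISS  vc=[38, 62, 14]

SEQ = [MISS, L1-HIT, L1-HIT, MISS, MISS, VC-HIT, L1-HIT, VC-HIT, MISS, MISS, VC-HIT, L1-HIT, MISS]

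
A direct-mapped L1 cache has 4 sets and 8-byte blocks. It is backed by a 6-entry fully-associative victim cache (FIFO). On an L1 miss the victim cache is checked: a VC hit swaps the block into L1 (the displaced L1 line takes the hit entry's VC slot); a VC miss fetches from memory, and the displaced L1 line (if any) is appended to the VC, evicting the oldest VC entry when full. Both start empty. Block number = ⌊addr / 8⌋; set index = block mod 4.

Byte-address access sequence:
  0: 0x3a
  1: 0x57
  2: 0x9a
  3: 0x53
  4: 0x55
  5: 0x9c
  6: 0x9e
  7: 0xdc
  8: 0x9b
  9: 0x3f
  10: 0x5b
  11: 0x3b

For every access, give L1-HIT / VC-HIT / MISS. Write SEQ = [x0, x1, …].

  [0] addr=0x3a blk=7 s=3: MISS | VC []
  [1] addr=0x57 blk=10 s=2: MISS | VC []
  [2] addr=0x9a blk=19 s=3: MISS | VC [7]
  [3] addr=0x53 blk=10 s=2: L1-HIT | VC [7]
  [4] addr=0x55 blk=10 s=2: L1-HIT | VC [7]
  [5] addr=0x9c blk=19 s=3: L1-HIT | VC [7]
  [6] addr=0x9e blk=19 s=3: L1-HIT | VC [7]
  [7] addr=0xdc blk=27 s=3: MISS | VC [7, 19]
  [8] addr=0x9b blk=19 s=3: VC-HIT | VC [7, 27]
  [9] addr=0x3f blk=7 s=3: VC-HIT | VC [19, 27]
  [10] addr=0x5b blk=11 s=3: MISS | VC [19, 27, 7]
  [11] addr=0x3b blk=7 s=3: VC-HIT | VC [19, 27, 11]

SEQ = [MISS, MISS, MISS, L1-HIT, L1-HIT, L1-HIT, L1-HIT, MISS, VC-HIT, VC-HIT, MISS, VC-HIT]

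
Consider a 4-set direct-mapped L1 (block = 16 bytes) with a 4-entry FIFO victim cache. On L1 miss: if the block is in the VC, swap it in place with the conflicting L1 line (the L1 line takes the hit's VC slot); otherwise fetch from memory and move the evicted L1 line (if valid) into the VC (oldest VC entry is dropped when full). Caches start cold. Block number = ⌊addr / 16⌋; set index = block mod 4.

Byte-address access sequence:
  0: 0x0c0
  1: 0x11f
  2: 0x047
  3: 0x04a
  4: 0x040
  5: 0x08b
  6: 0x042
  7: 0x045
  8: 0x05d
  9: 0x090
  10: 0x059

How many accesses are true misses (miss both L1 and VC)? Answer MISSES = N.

#0 0xc0→b12/s0 MISS; vc=[]
#1 0x11f→b17/s1 MISS; vc=[]
#2 0x47→b4/s0 MISS; vc=[12]
#3 0x4a→b4/s0 L1-HIT; vc=[12]
#4 0x40→b4/s0 L1-HIT; vc=[12]
#5 0x8b→b8/s0 MISS; vc=[12,4]
#6 0x42→b4/s0 VC-HIT; vc=[12,8]
#7 0x45→b4/s0 L1-HIT; vc=[12,8]
#8 0x5d→b5/s1 MISS; vc=[12,8,17]
#9 0x90→b9/s1 MISS; vc=[12,8,17,5]
#10 0x59→b5/s1 VC-HIT; vc=[12,8,17,9]

MISSES = 6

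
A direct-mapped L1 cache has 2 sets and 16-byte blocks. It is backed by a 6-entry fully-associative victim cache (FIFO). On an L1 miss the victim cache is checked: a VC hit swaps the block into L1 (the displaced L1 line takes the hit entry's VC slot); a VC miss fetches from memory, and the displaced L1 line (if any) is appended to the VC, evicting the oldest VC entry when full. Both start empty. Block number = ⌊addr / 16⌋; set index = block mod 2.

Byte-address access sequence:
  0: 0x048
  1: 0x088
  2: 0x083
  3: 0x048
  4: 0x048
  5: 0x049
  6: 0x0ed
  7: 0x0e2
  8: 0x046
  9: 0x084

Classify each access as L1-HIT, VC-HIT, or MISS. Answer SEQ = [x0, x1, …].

0: 0x48 (blk 4, set 0) → MISS  vc=[]
1: 0x88 (blk 8, set 0) → MISS  vc=[4]
2: 0x83 (blk 8, set 0) → L1-HIT  vc=[4]
3: 0x48 (blk 4, set 0) → VC-HIT  vc=[8]
4: 0x48 (blk 4, set 0) → L1-HIT  vc=[8]
5: 0x49 (blk 4, set 0) → L1-HIT  vc=[8]
6: 0xed (blk 14, set 0) → MISS  vc=[8, 4]
7: 0xe2 (blk 14, set 0) → L1-HIT  vc=[8, 4]
8: 0x46 (blk 4, set 0) → VC-HIT  vc=[8, 14]
9: 0x84 (blk 8, set 0) → VC-HIT  vc=[4, 14]

SEQ = [MISS, MISS, L1-HIT, VC-HIT, L1-HIT, L1-HIT, MISS, L1-HIT, VC-HIT, VC-HIT]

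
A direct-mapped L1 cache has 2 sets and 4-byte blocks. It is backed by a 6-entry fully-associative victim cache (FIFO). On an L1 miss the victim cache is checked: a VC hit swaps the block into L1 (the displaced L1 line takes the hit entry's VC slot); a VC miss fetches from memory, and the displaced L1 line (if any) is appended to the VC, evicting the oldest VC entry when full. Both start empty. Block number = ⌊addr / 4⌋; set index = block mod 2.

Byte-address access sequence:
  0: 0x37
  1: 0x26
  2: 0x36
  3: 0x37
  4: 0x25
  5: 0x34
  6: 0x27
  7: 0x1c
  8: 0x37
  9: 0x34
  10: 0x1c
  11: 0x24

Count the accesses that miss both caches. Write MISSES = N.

#0 0x37→b13/s1 MISS; vc=[]
#1 0x26→b9/s1 MISS; vc=[13]
#2 0x36→b13/s1 VC-HIT; vc=[9]
#3 0x37→b13/s1 L1-HIT; vc=[9]
#4 0x25→b9/s1 VC-HIT; vc=[13]
#5 0x34→b13/s1 VC-HIT; vc=[9]
#6 0x27→b9/s1 VC-HIT; vc=[13]
#7 0x1c→b7/s1 MISS; vc=[13,9]
#8 0x37→b13/s1 VC-HIT; vc=[7,9]
#9 0x34→b13/s1 L1-HIT; vc=[7,9]
#10 0x1c→b7/s1 VC-HIT; vc=[13,9]
#11 0x24→b9/s1 VC-HIT; vc=[13,7]

MISSES = 3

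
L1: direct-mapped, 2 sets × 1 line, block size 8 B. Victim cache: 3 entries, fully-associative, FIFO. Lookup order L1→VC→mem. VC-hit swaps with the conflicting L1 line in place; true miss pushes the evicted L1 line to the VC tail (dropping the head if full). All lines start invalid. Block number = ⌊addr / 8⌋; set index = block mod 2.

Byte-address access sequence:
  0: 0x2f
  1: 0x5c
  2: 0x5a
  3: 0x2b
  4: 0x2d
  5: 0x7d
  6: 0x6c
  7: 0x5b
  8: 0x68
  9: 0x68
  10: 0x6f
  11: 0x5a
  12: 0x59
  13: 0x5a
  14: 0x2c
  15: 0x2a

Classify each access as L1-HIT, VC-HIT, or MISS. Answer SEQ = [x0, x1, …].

#0 0x2f→b5/s1 MISS; vc=[]
#1 0x5c→b11/s1 MISS; vc=[5]
#2 0x5a→b11/s1 L1-HIT; vc=[5]
#3 0x2b→b5/s1 VC-HIT; vc=[11]
#4 0x2d→b5/s1 L1-HIT; vc=[11]
#5 0x7d→b15/s1 MISS; vc=[11,5]
#6 0x6c→b13/s1 MISS; vc=[11,5,15]
#7 0x5b→b11/s1 VC-HIT; vc=[13,5,15]
#8 0x68→b13/s1 VC-HIT; vc=[11,5,15]
#9 0x68→b13/s1 L1-HIT; vc=[11,5,15]
#10 0x6f→b13/s1 L1-HIT; vc=[11,5,15]
#11 0x5a→b11/s1 VC-HIT; vc=[13,5,15]
#12 0x59→b11/s1 L1-HIT; vc=[13,5,15]
#13 0x5a→b11/s1 L1-HIT; vc=[13,5,15]
#14 0x2c→b5/s1 VC-HIT; vc=[13,11,15]
#15 0x2a→b5/s1 L1-HIT; vc=[13,11,15]

SEQ = [MISS, MISS, L1-HIT, VC-HIT, L1-HIT, MISS, MISS, VC-HIT, VC-HIT, L1-HIT, L1-HIT, VC-HIT, L1-HIT, L1-HIT, VC-HIT, L1-HIT]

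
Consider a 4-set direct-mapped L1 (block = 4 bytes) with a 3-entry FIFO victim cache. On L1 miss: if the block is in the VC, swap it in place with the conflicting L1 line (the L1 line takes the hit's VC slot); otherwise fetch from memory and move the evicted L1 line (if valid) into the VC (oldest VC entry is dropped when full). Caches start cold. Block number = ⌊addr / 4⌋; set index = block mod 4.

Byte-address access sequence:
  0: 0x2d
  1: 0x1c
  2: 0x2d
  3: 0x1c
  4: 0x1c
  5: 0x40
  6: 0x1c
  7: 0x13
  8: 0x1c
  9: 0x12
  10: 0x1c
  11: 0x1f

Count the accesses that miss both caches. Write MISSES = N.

  [0] addr=0x2d blk=11 s=3: MISS | VC []
  [1] addr=0x1c blk=7 s=3: MISS | VC [11]
  [2] addr=0x2d blk=11 s=3: VC-HIT | VC [7]
  [3] addr=0x1c blk=7 s=3: VC-HIT | VC [11]
  [4] addr=0x1c blk=7 s=3: L1-HIT | VC [11]
  [5] addr=0x40 blk=16 s=0: MISS | VC [11]
  [6] addr=0x1c blk=7 s=3: L1-HIT | VC [11]
  [7] addr=0x13 blk=4 s=0: MISS | VC [11, 16]
  [8] addr=0x1c blk=7 s=3: L1-HIT | VC [11, 16]
  [9] addr=0x12 blk=4 s=0: L1-HIT | VC [11, 16]
  [10] addr=0x1c blk=7 s=3: L1-HIT | VC [11, 16]
  [11] addr=0x1f blk=7 s=3: L1-HIT | VC [11, 16]

MISSES = 4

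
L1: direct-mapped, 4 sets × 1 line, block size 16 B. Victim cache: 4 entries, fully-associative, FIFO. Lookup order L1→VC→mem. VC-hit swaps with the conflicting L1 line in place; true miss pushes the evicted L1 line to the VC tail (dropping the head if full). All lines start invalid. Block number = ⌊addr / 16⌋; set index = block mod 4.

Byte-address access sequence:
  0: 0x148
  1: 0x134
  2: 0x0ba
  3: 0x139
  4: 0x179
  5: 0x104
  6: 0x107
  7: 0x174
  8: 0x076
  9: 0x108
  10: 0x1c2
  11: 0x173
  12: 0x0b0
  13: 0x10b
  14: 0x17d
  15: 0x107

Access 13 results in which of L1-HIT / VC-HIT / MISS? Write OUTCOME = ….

0: 0x148 (blk 20, set 0) → MISS  vc=[]
1: 0x134 (blk 19, set 3) → MISS  vc=[]
2: 0xba (blk 11, set 3) → MISS  vc=[19]
3: 0x139 (blk 19, set 3) → VC-HIT  vc=[11]
4: 0x179 (blk 23, set 3) → MISS  vc=[11, 19]
5: 0x104 (blk 16, set 0) → MISS  vc=[11, 19, 20]
6: 0x107 (blk 16, set 0) → L1-HIT  vc=[11, 19, 20]
7: 0x174 (blk 23, set 3) → L1-HIT  vc=[11, 19, 20]
8: 0x76 (blk 7, set 3) → MISS  vc=[11, 19, 20, 23]
9: 0x108 (blk 16, set 0) → L1-HIT  vc=[11, 19, 20, 23]
10: 0x1c2 (blk 28, set 0) → MISS  vc=[19, 20, 23, 16]
11: 0x173 (blk 23, set 3) → VC-HIT  vc=[19, 20, 7, 16]
12: 0xb0 (blk 11, set 3) → MISS  vc=[20, 7, 16, 23]
13: 0x10b (blk 16, set 0) → VC-HIT  vc=[20, 7, 28, 23]
14: 0x17d (blk 23, set 3) → VC-HIT  vc=[20, 7, 28, 11]
15: 0x107 (blk 16, set 0) → L1-HIT  vc=[20, 7, 28, 11]

OUTCOME = VC-HIT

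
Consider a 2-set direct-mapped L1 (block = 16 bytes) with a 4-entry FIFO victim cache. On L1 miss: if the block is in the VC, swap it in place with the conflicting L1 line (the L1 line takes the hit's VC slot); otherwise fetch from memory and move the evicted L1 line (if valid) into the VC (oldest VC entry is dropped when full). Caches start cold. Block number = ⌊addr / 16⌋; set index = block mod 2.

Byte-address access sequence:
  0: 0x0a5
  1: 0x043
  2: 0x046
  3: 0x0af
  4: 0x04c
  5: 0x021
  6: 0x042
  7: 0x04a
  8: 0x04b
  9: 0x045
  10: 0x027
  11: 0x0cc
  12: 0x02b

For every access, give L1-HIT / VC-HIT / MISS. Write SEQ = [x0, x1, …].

SEQ = [MISS, MISS, L1-HIT, VC-HIT, VC-HIT, MISS, VC-HIT, L1-HIT, L1-HIT, L1-HIT, VC-HIT, MISS, VC-HIT]

#0 0xa5→b10/s0 MISS; vc=[]
#1 0x43→b4/s0 MISS; vc=[10]
#2 0x46→b4/s0 L1-HIT; vc=[10]
#3 0xaf→b10/s0 VC-HIT; vc=[4]
#4 0x4c→b4/s0 VC-HIT; vc=[10]
#5 0x21→b2/s0 MISS; vc=[10,4]
#6 0x42→b4/s0 VC-HIT; vc=[10,2]
#7 0x4a→b4/s0 L1-HIT; vc=[10,2]
#8 0x4b→b4/s0 L1-HIT; vc=[10,2]
#9 0x45→b4/s0 L1-HIT; vc=[10,2]
#10 0x27→b2/s0 VC-HIT; vc=[10,4]
#11 0xcc→b12/s0 MISS; vc=[10,4,2]
#12 0x2b→b2/s0 VC-HIT; vc=[10,4,12]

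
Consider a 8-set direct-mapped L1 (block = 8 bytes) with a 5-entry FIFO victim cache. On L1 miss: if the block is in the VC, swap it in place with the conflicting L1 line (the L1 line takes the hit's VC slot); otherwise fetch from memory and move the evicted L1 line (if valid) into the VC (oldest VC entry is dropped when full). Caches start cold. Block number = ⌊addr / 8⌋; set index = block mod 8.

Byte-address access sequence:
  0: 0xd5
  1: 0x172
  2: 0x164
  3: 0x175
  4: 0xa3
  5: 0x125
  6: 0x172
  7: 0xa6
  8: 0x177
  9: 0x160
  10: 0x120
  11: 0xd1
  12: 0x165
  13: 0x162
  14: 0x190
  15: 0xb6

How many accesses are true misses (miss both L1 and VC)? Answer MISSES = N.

#0 0xd5→b26/s2 MISS; vc=[]
#1 0x172→b46/s6 MISS; vc=[]
#2 0x164→b44/s4 MISS; vc=[]
#3 0x175→b46/s6 L1-HIT; vc=[]
#4 0xa3→b20/s4 MISS; vc=[44]
#5 0x125→b36/s4 MISS; vc=[44,20]
#6 0x172→b46/s6 L1-HIT; vc=[44,20]
#7 0xa6→b20/s4 VC-HIT; vc=[44,36]
#8 0x177→b46/s6 L1-HIT; vc=[44,36]
#9 0x160→b44/s4 VC-HIT; vc=[20,36]
#10 0x120→b36/s4 VC-HIT; vc=[20,44]
#11 0xd1→b26/s2 L1-HIT; vc=[20,44]
#12 0x165→b44/s4 VC-HIT; vc=[20,36]
#13 0x162→b44/s4 L1-HIT; vc=[20,36]
#14 0x190→b50/s2 MISS; vc=[20,36,26]
#15 0xb6→b22/s6 MISS; vc=[20,36,26,46]

MISSES = 7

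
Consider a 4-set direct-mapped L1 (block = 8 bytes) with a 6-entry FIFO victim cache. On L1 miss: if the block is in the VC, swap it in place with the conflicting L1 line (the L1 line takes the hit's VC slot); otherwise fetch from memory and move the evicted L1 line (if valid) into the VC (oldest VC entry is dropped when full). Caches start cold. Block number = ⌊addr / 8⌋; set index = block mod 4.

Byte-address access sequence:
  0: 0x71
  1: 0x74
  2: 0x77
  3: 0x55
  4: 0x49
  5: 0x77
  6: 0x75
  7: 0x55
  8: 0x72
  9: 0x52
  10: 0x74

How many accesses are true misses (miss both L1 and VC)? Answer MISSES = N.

MISSES = 3

  [0] addr=0x71 blk=14 s=2: MISS | VC []
  [1] addr=0x74 blk=14 s=2: L1-HIT | VC []
  [2] addr=0x77 blk=14 s=2: L1-HIT | VC []
  [3] addr=0x55 blk=10 s=2: MISS | VC [14]
  [4] addr=0x49 blk=9 s=1: MISS | VC [14]
  [5] addr=0x77 blk=14 s=2: VC-HIT | VC [10]
  [6] addr=0x75 blk=14 s=2: L1-HIT | VC [10]
  [7] addr=0x55 blk=10 s=2: VC-HIT | VC [14]
  [8] addr=0x72 blk=14 s=2: VC-HIT | VC [10]
  [9] addr=0x52 blk=10 s=2: VC-HIT | VC [14]
  [10] addr=0x74 blk=14 s=2: VC-HIT | VC [10]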